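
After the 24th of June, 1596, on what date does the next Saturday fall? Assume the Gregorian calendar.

June 29, 1596

Jun 24, 1596 is a Monday.
From Monday to the next Saturday is 5 days.
Jun 24, 1596 + 5 = Jun 29, 1596.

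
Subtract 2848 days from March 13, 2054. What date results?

−365 (one year) → Mar 13, 2053 (2483 left).
−365 (one year) → Mar 13, 2052 (2118 left).
−366 (one year; includes Feb 29, 2052) → Mar 13, 2051 (1752 left).
−365 (one year) → Mar 13, 2050 (1387 left).
−365 (one year) → Mar 13, 2049 (1022 left).
−365 (one year) → Mar 13, 2048 (657 left).
−366 (one year; includes Feb 29, 2048) → Mar 13, 2047 (291 left).
−13 → Feb 28, 2047 (end of Feb, 28 days; 278 left).
−28 → Jan 31, 2047 (end of Jan, 31 days; 250 left).
−31 → Dec 31, 2046 (end of Dec, 31 days; 219 left).
−31 → Nov 30, 2046 (end of Nov, 30 days; 188 left).
−30 → Oct 31, 2046 (end of Oct, 31 days; 158 left).
−31 → Sep 30, 2046 (end of Sep, 30 days; 127 left).
−30 → Aug 31, 2046 (end of Aug, 31 days; 97 left).
−31 → Jul 31, 2046 (end of Jul, 31 days; 66 left).
−31 → Jun 30, 2046 (end of Jun, 30 days; 35 left).
−30 → May 31, 2046 (end of May, 31 days; 5 left).
−5 → May 26, 2046.

May 26, 2046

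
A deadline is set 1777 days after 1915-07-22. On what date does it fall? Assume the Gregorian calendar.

June 2, 1920

+366 (one year; includes Feb 29, 1916) → Jul 22, 1916 (1411 left).
+365 (one year) → Jul 22, 1917 (1046 left).
+365 (one year) → Jul 22, 1918 (681 left).
+365 (one year) → Jul 22, 1919 (316 left).
Jul has 31 days: +10 → Aug 1, 1919 (306 left).
Aug has 31 days: +31 → Sep 1, 1919 (275 left).
Sep has 30 days: +30 → Oct 1, 1919 (245 left).
Oct has 31 days: +31 → Nov 1, 1919 (214 left).
Nov has 30 days: +30 → Dec 1, 1919 (184 left).
Dec has 31 days: +31 → Jan 1, 1920 (153 left).
Jan has 31 days: +31 → Feb 1, 1920 (122 left).
Feb has 29 days: +29 → Mar 1, 1920 (93 left).
Mar has 31 days: +31 → Apr 1, 1920 (62 left).
Apr has 30 days: +30 → May 1, 1920 (32 left).
May has 31 days: +31 → Jun 1, 1920 (1 left).
+1 → Jun 2, 1920.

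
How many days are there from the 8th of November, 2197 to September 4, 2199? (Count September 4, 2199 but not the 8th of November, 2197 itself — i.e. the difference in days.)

665

Nov 8, 2197 → Nov 8, 2198: 365 days.
Nov 8, 2198 → Dec 8, 2198: 30 days (November has 30).
Dec 8, 2198 → Jan 8, 2199: 31 days (December has 31).
Jan 8, 2199 → Feb 8, 2199: 31 days (January has 31).
Feb 8, 2199 → Mar 8, 2199: 28 days (February has 28).
Mar 8, 2199 → Apr 8, 2199: 31 days (March has 31).
Apr 8, 2199 → May 8, 2199: 30 days (April has 30).
May 8, 2199 → Jun 8, 2199: 31 days (May has 31).
Jun 8, 2199 → Jul 8, 2199: 30 days (June has 30).
Jul 8, 2199 → Aug 8, 2199: 31 days (July has 31).
Aug 8, 2199 → Sep 4, 2199: 27 days.
Total: 665 days.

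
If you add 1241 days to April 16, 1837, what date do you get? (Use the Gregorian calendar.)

September 8, 1840

+365 (one year) → Apr 16, 1838 (876 left).
+365 (one year) → Apr 16, 1839 (511 left).
+366 (one year; includes Feb 29, 1840) → Apr 16, 1840 (145 left).
Apr has 30 days: +15 → May 1, 1840 (130 left).
May has 31 days: +31 → Jun 1, 1840 (99 left).
Jun has 30 days: +30 → Jul 1, 1840 (69 left).
Jul has 31 days: +31 → Aug 1, 1840 (38 left).
Aug has 31 days: +31 → Sep 1, 1840 (7 left).
+7 → Sep 8, 1840.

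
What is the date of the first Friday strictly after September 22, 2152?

Sep 22, 2152 is a Friday.
From Friday to the next Friday is 7 days.
Sep 22, 2152 + 7 = Sep 29, 2152.

September 29, 2152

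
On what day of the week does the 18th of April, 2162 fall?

Sunday

Doomsday rule: the anchor day for the 2100s is Sunday. For year 62: 62÷12 = 5 r 2, and 2÷4 = 0, so 5+2+0 = 7.
Sunday + 7 ≡ Sunday — that's 2162's doomsday.
In April the doomsday date is Apr 4.
Apr 18 is 14 days after Apr 4; 14 mod 7 = 0, so Sunday + 0 = Sunday.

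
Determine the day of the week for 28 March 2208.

Monday

Doomsday rule: the anchor day for the 2200s is Friday. For year 08: 8÷12 = 0 r 8, and 8÷4 = 2, so 0+8+2 = 10.
Friday + 10 ≡ Monday — that's 2208's doomsday.
In March the doomsday date is Mar 14.
Mar 28 is 14 days after Mar 14; 14 mod 7 = 0, so Monday + 0 = Monday.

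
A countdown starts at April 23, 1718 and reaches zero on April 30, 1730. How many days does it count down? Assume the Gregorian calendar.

4390

Apr 23, 1718 → Apr 23, 1719: 365 days.
Apr 23, 1719 → Apr 23, 1720: 366 days (Feb 29, 1720 is in that span).
Apr 23, 1720 → Apr 23, 1721: 365 days.
Apr 23, 1721 → Apr 23, 1722: 365 days.
Apr 23, 1722 → Apr 23, 1723: 365 days.
Apr 23, 1723 → Apr 23, 1724: 366 days (Feb 29, 1724 is in that span).
Apr 23, 1724 → Apr 23, 1725: 365 days.
Apr 23, 1725 → Apr 23, 1726: 365 days.
Apr 23, 1726 → Apr 23, 1727: 365 days.
Apr 23, 1727 → Apr 23, 1728: 366 days (Feb 29, 1728 is in that span).
Apr 23, 1728 → Apr 23, 1729: 365 days.
Apr 23, 1729 → May 23, 1729: 30 days (April has 30).
May 23, 1729 → Jun 23, 1729: 31 days (May has 31).
Jun 23, 1729 → Jul 23, 1729: 30 days (June has 30).
Jul 23, 1729 → Aug 23, 1729: 31 days (July has 31).
Aug 23, 1729 → Sep 23, 1729: 31 days (August has 31).
Sep 23, 1729 → Oct 23, 1729: 30 days (September has 30).
Oct 23, 1729 → Nov 23, 1729: 31 days (October has 31).
Nov 23, 1729 → Dec 23, 1729: 30 days (November has 30).
Dec 23, 1729 → Jan 23, 1730: 31 days (December has 31).
Jan 23, 1730 → Feb 23, 1730: 31 days (January has 31).
Feb 23, 1730 → Mar 23, 1730: 28 days (February has 28).
Mar 23, 1730 → Apr 23, 1730: 31 days (March has 31).
Apr 23, 1730 → Apr 30, 1730: 7 days.
Total: 4390 days.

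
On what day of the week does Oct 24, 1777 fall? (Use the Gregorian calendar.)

Friday

Doomsday rule: the anchor day for the 1700s is Sunday. For year 77: 77÷12 = 6 r 5, and 5÷4 = 1, so 6+5+1 = 12.
Sunday + 12 ≡ Friday — that's 1777's doomsday.
In October the doomsday date is Oct 10.
Oct 24 is 14 days after Oct 10; 14 mod 7 = 0, so Friday + 0 = Friday.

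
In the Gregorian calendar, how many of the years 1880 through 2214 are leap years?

Multiples of 4 in [1880,2214]: 84.
Of those, multiples of 100: 4 (not leap unless ÷400).
Multiples of 400: 1.
Leap years = 84 − 4 + 1 = 81.

81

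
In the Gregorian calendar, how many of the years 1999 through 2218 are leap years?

Multiples of 4 in [1999,2218]: 55.
Of those, multiples of 100: 3 (not leap unless ÷400).
Multiples of 400: 1.
Leap years = 55 − 3 + 1 = 53.

53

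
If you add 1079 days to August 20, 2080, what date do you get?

August 4, 2083

+365 (one year) → Aug 20, 2081 (714 left).
+365 (one year) → Aug 20, 2082 (349 left).
Aug has 31 days: +12 → Sep 1, 2082 (337 left).
Sep has 30 days: +30 → Oct 1, 2082 (307 left).
Oct has 31 days: +31 → Nov 1, 2082 (276 left).
Nov has 30 days: +30 → Dec 1, 2082 (246 left).
Dec has 31 days: +31 → Jan 1, 2083 (215 left).
Jan has 31 days: +31 → Feb 1, 2083 (184 left).
Feb has 28 days: +28 → Mar 1, 2083 (156 left).
Mar has 31 days: +31 → Apr 1, 2083 (125 left).
Apr has 30 days: +30 → May 1, 2083 (95 left).
May has 31 days: +31 → Jun 1, 2083 (64 left).
Jun has 30 days: +30 → Jul 1, 2083 (34 left).
Jul has 31 days: +31 → Aug 1, 2083 (3 left).
+3 → Aug 4, 2083.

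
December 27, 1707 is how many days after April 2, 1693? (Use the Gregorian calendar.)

5381

Apr 2, 1693 → Apr 2, 1694: 365 days.
Apr 2, 1694 → Apr 2, 1695: 365 days.
Apr 2, 1695 → Apr 2, 1696: 366 days (Feb 29, 1696 is in that span).
Apr 2, 1696 → Apr 2, 1697: 365 days.
Apr 2, 1697 → Apr 2, 1698: 365 days.
Apr 2, 1698 → Apr 2, 1699: 365 days.
Apr 2, 1699 → Apr 2, 1700: 365 days.
Apr 2, 1700 → Apr 2, 1701: 365 days.
Apr 2, 1701 → Apr 2, 1702: 365 days.
Apr 2, 1702 → Apr 2, 1703: 365 days.
Apr 2, 1703 → Apr 2, 1704: 366 days (Feb 29, 1704 is in that span).
Apr 2, 1704 → Apr 2, 1705: 365 days.
Apr 2, 1705 → Apr 2, 1706: 365 days.
Apr 2, 1706 → Apr 2, 1707: 365 days.
Apr 2, 1707 → May 2, 1707: 30 days (April has 30).
May 2, 1707 → Jun 2, 1707: 31 days (May has 31).
Jun 2, 1707 → Jul 2, 1707: 30 days (June has 30).
Jul 2, 1707 → Aug 2, 1707: 31 days (July has 31).
Aug 2, 1707 → Sep 2, 1707: 31 days (August has 31).
Sep 2, 1707 → Oct 2, 1707: 30 days (September has 30).
Oct 2, 1707 → Nov 2, 1707: 31 days (October has 31).
Nov 2, 1707 → Dec 2, 1707: 30 days (November has 30).
Dec 2, 1707 → Dec 27, 1707: 25 days.
Total: 5381 days.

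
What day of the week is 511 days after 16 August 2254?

First find the weekday of Aug 16, 2254. Doomsday rule: the anchor day for the 2200s is Friday. For year 54: 54÷12 = 4 r 6, and 6÷4 = 1, so 4+6+1 = 11.
Friday + 11 ≡ Tuesday — that's 2254's doomsday.
In August the doomsday date is Aug 8.
Aug 16 is 8 days after Aug 8; 8 mod 7 = 1, so Tuesday + 1 = Wednesday.
511 mod 7 = 0, so 511 days after a Wednesday is Wednesday + 0 = Wednesday.

Wednesday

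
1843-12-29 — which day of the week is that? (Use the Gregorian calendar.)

Friday

Doomsday rule: the anchor day for the 1800s is Friday. For year 43: 43÷12 = 3 r 7, and 7÷4 = 1, so 3+7+1 = 11.
Friday + 11 ≡ Tuesday — that's 1843's doomsday.
In December the doomsday date is Dec 12.
Dec 29 is 17 days after Dec 12; 17 mod 7 = 3, so Tuesday + 3 = Friday.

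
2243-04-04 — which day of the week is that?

Tuesday

Doomsday rule: the anchor day for the 2200s is Friday. For year 43: 43÷12 = 3 r 7, and 7÷4 = 1, so 3+7+1 = 11.
Friday + 11 ≡ Tuesday — that's 2243's doomsday.
In April the doomsday date is Apr 4.
Apr 4 is the doomsday itself: Tuesday.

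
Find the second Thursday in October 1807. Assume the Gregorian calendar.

October 8, 1807

October 1, 1807 is a Thursday.
The first Thursday is therefore October 1 (same day).
The second Thursday is 1 + 1×7 = October 8.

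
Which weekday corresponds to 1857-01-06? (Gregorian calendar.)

Doomsday rule: the anchor day for the 1800s is Friday. For year 57: 57÷12 = 4 r 9, and 9÷4 = 2, so 4+9+2 = 15.
Friday + 15 ≡ Saturday — that's 1857's doomsday.
In January the doomsday date is Jan 3 (1857 is not a leap year).
Jan 6 is 3 days after Jan 3; 3 mod 7 = 3, so Saturday + 3 = Tuesday.

Tuesday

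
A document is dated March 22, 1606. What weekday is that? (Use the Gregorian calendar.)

Wednesday

Doomsday rule: the anchor day for the 1600s is Tuesday. For year 06: 6÷12 = 0 r 6, and 6÷4 = 1, so 0+6+1 = 7.
Tuesday + 7 ≡ Tuesday — that's 1606's doomsday.
In March the doomsday date is Mar 14.
Mar 22 is 8 days after Mar 14; 8 mod 7 = 1, so Tuesday + 1 = Wednesday.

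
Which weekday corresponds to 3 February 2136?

January 1, 2136 is a Sunday.
Jan 1, 2136 → Feb 1, 2136: 31 days (January has 31).
Feb 1, 2136 → Feb 3, 2136: 2 days.
Total: 33 days.
33 mod 7 = 5, so Sunday + 5 = Friday.

Friday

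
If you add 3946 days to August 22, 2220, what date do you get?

+365 (one year) → Aug 22, 2221 (3581 left).
+365 (one year) → Aug 22, 2222 (3216 left).
+365 (one year) → Aug 22, 2223 (2851 left).
+366 (one year; includes Feb 29, 2224) → Aug 22, 2224 (2485 left).
+365 (one year) → Aug 22, 2225 (2120 left).
+365 (one year) → Aug 22, 2226 (1755 left).
+365 (one year) → Aug 22, 2227 (1390 left).
+366 (one year; includes Feb 29, 2228) → Aug 22, 2228 (1024 left).
+365 (one year) → Aug 22, 2229 (659 left).
+365 (one year) → Aug 22, 2230 (294 left).
Aug has 31 days: +10 → Sep 1, 2230 (284 left).
Sep has 30 days: +30 → Oct 1, 2230 (254 left).
Oct has 31 days: +31 → Nov 1, 2230 (223 left).
Nov has 30 days: +30 → Dec 1, 2230 (193 left).
Dec has 31 days: +31 → Jan 1, 2231 (162 left).
Jan has 31 days: +31 → Feb 1, 2231 (131 left).
Feb has 28 days: +28 → Mar 1, 2231 (103 left).
Mar has 31 days: +31 → Apr 1, 2231 (72 left).
Apr has 30 days: +30 → May 1, 2231 (42 left).
May has 31 days: +31 → Jun 1, 2231 (11 left).
+11 → Jun 12, 2231.

June 12, 2231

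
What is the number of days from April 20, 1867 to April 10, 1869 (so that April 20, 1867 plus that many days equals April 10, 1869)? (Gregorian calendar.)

721

Apr 20, 1867 → Apr 20, 1868: 366 days (Feb 29, 1868 is in that span).
Apr 20, 1868 → May 20, 1868: 30 days (April has 30).
May 20, 1868 → Jun 20, 1868: 31 days (May has 31).
Jun 20, 1868 → Jul 20, 1868: 30 days (June has 30).
Jul 20, 1868 → Aug 20, 1868: 31 days (July has 31).
Aug 20, 1868 → Sep 20, 1868: 31 days (August has 31).
Sep 20, 1868 → Oct 20, 1868: 30 days (September has 30).
Oct 20, 1868 → Nov 20, 1868: 31 days (October has 31).
Nov 20, 1868 → Dec 20, 1868: 30 days (November has 30).
Dec 20, 1868 → Jan 20, 1869: 31 days (December has 31).
Jan 20, 1869 → Feb 20, 1869: 31 days (January has 31).
Feb 20, 1869 → Mar 20, 1869: 28 days (February has 28).
Mar 20, 1869 → Apr 10, 1869: 21 days.
Total: 721 days.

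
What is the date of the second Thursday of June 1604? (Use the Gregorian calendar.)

June 10, 1604

June 1, 1604 is a Tuesday.
The first Thursday is therefore June 3 (2 days later).
The second Thursday is 3 + 1×7 = June 10.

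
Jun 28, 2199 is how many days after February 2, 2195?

Feb 2, 2195 → Feb 2, 2196: 365 days.
Feb 2, 2196 → Feb 2, 2197: 366 days (Feb 29, 2196 is in that span).
Feb 2, 2197 → Feb 2, 2198: 365 days.
Feb 2, 2198 → Feb 2, 2199: 365 days.
Feb 2, 2199 → Mar 2, 2199: 28 days (February has 28).
Mar 2, 2199 → Apr 2, 2199: 31 days (March has 31).
Apr 2, 2199 → May 2, 2199: 30 days (April has 30).
May 2, 2199 → Jun 2, 2199: 31 days (May has 31).
Jun 2, 2199 → Jun 28, 2199: 26 days.
Total: 1607 days.

1607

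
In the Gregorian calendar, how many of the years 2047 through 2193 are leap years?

36

Multiples of 4 in [2047,2193]: 37.
Of those, multiples of 100: 1 (not leap unless ÷400).
Multiples of 400: 0.
Leap years = 37 − 1 + 0 = 36.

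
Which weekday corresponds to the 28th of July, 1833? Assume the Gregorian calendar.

Sunday

Doomsday rule: the anchor day for the 1800s is Friday. For year 33: 33÷12 = 2 r 9, and 9÷4 = 2, so 2+9+2 = 13.
Friday + 13 ≡ Thursday — that's 1833's doomsday.
In July the doomsday date is Jul 11.
Jul 28 is 17 days after Jul 11; 17 mod 7 = 3, so Thursday + 3 = Sunday.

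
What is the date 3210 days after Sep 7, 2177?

+365 (one year) → Sep 7, 2178 (2845 left).
+365 (one year) → Sep 7, 2179 (2480 left).
+366 (one year; includes Feb 29, 2180) → Sep 7, 2180 (2114 left).
+365 (one year) → Sep 7, 2181 (1749 left).
+365 (one year) → Sep 7, 2182 (1384 left).
+365 (one year) → Sep 7, 2183 (1019 left).
+366 (one year; includes Feb 29, 2184) → Sep 7, 2184 (653 left).
+365 (one year) → Sep 7, 2185 (288 left).
Sep has 30 days: +24 → Oct 1, 2185 (264 left).
Oct has 31 days: +31 → Nov 1, 2185 (233 left).
Nov has 30 days: +30 → Dec 1, 2185 (203 left).
Dec has 31 days: +31 → Jan 1, 2186 (172 left).
Jan has 31 days: +31 → Feb 1, 2186 (141 left).
Feb has 28 days: +28 → Mar 1, 2186 (113 left).
Mar has 31 days: +31 → Apr 1, 2186 (82 left).
Apr has 30 days: +30 → May 1, 2186 (52 left).
May has 31 days: +31 → Jun 1, 2186 (21 left).
+21 → Jun 22, 2186.

June 22, 2186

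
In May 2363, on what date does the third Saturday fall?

May 1, 2363 is a Wednesday.
The first Saturday is therefore May 4 (3 days later).
The third Saturday is 4 + 2×7 = May 18.

May 18, 2363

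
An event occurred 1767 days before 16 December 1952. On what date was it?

−366 (one year; includes Feb 29, 1952) → Dec 16, 1951 (1401 left).
−365 (one year) → Dec 16, 1950 (1036 left).
−365 (one year) → Dec 16, 1949 (671 left).
−365 (one year) → Dec 16, 1948 (306 left).
−16 → Nov 30, 1948 (end of Nov, 30 days; 290 left).
−30 → Oct 31, 1948 (end of Oct, 31 days; 260 left).
−31 → Sep 30, 1948 (end of Sep, 30 days; 229 left).
−30 → Aug 31, 1948 (end of Aug, 31 days; 199 left).
−31 → Jul 31, 1948 (end of Jul, 31 days; 168 left).
−31 → Jun 30, 1948 (end of Jun, 30 days; 137 left).
−30 → May 31, 1948 (end of May, 31 days; 107 left).
−31 → Apr 30, 1948 (end of Apr, 30 days; 76 left).
−30 → Mar 31, 1948 (end of Mar, 31 days; 46 left).
−31 → Feb 29, 1948 (end of Feb, 29 days; 15 left).
−15 → Feb 14, 1948.

February 14, 1948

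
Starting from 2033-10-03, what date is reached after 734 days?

+365 (one year) → Oct 3, 2034 (369 left).
Oct has 31 days: +29 → Nov 1, 2034 (340 left).
Nov has 30 days: +30 → Dec 1, 2034 (310 left).
Dec has 31 days: +31 → Jan 1, 2035 (279 left).
Jan has 31 days: +31 → Feb 1, 2035 (248 left).
Feb has 28 days: +28 → Mar 1, 2035 (220 left).
Mar has 31 days: +31 → Apr 1, 2035 (189 left).
Apr has 30 days: +30 → May 1, 2035 (159 left).
May has 31 days: +31 → Jun 1, 2035 (128 left).
Jun has 30 days: +30 → Jul 1, 2035 (98 left).
Jul has 31 days: +31 → Aug 1, 2035 (67 left).
Aug has 31 days: +31 → Sep 1, 2035 (36 left).
Sep has 30 days: +30 → Oct 1, 2035 (6 left).
+6 → Oct 7, 2035.

October 7, 2035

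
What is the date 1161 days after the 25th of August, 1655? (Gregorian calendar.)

October 29, 1658

+366 (one year; includes Feb 29, 1656) → Aug 25, 1656 (795 left).
+365 (one year) → Aug 25, 1657 (430 left).
+365 (one year) → Aug 25, 1658 (65 left).
Aug has 31 days: +7 → Sep 1, 1658 (58 left).
Sep has 30 days: +30 → Oct 1, 1658 (28 left).
+28 → Oct 29, 1658.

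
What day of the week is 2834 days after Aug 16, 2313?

Friday

Aug 16, 2313 is a Saturday.
2834 mod 7 = 6, so 2834 days after a Saturday is Saturday + 6 = Friday.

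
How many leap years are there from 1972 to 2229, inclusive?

63

Multiples of 4 in [1972,2229]: 65.
Of those, multiples of 100: 3 (not leap unless ÷400).
Multiples of 400: 1.
Leap years = 65 − 3 + 1 = 63.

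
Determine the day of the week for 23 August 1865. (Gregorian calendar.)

Wednesday

Doomsday rule: the anchor day for the 1800s is Friday. For year 65: 65÷12 = 5 r 5, and 5÷4 = 1, so 5+5+1 = 11.
Friday + 11 ≡ Tuesday — that's 1865's doomsday.
In August the doomsday date is Aug 8.
Aug 23 is 15 days after Aug 8; 15 mod 7 = 1, so Tuesday + 1 = Wednesday.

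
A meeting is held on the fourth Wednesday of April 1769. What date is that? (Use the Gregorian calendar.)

April 1, 1769 is a Saturday.
The first Wednesday is therefore April 5 (4 days later).
The fourth Wednesday is 5 + 3×7 = April 26.

April 26, 1769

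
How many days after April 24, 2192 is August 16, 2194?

844

Apr 24, 2192 → Apr 24, 2193: 365 days.
Apr 24, 2193 → Apr 24, 2194: 365 days.
Apr 24, 2194 → May 24, 2194: 30 days (April has 30).
May 24, 2194 → Jun 24, 2194: 31 days (May has 31).
Jun 24, 2194 → Jul 24, 2194: 30 days (June has 30).
Jul 24, 2194 → Aug 16, 2194: 23 days.
Total: 844 days.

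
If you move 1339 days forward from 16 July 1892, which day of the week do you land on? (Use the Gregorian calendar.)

Monday

First find the weekday of Jul 16, 1892. Doomsday rule: the anchor day for the 1800s is Friday. For year 92: 92÷12 = 7 r 8, and 8÷4 = 2, so 7+8+2 = 17.
Friday + 17 ≡ Monday — that's 1892's doomsday.
In July the doomsday date is Jul 11.
Jul 16 is 5 days after Jul 11; 5 mod 7 = 5, so Monday + 5 = Saturday.
1339 mod 7 = 2, so 1339 days after a Saturday is Saturday + 2 = Monday.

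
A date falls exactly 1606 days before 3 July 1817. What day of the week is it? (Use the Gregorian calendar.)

Monday

First find the weekday of Jul 3, 1817. Doomsday rule: the anchor day for the 1800s is Friday. For year 17: 17÷12 = 1 r 5, and 5÷4 = 1, so 1+5+1 = 7.
Friday + 7 ≡ Friday — that's 1817's doomsday.
In July the doomsday date is Jul 11.
Jul 3 is 8 days before Jul 11; 8 mod 7 = 1, so Friday − 1 = Thursday.
1606 mod 7 = 3, so 1606 days before a Thursday is Thursday − 3 = Monday.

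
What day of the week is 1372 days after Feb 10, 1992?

First find the weekday of Feb 10, 1992. Doomsday rule: the anchor day for the 1900s is Wednesday. For year 92: 92÷12 = 7 r 8, and 8÷4 = 2, so 7+8+2 = 17.
Wednesday + 17 ≡ Saturday — that's 1992's doomsday.
In February the doomsday date is Feb 29 (1992 is a leap year (divisible by 4)).
Feb 10 is 19 days before Feb 29; 19 mod 7 = 5, so Saturday − 5 = Monday.
1372 mod 7 = 0, so 1372 days after a Monday is Monday + 0 = Monday.

Monday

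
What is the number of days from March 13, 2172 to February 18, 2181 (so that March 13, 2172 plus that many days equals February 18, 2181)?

3264

Mar 13, 2172 → Mar 13, 2173: 365 days.
Mar 13, 2173 → Mar 13, 2174: 365 days.
Mar 13, 2174 → Mar 13, 2175: 365 days.
Mar 13, 2175 → Mar 13, 2176: 366 days (Feb 29, 2176 is in that span).
Mar 13, 2176 → Mar 13, 2177: 365 days.
Mar 13, 2177 → Mar 13, 2178: 365 days.
Mar 13, 2178 → Mar 13, 2179: 365 days.
Mar 13, 2179 → Mar 13, 2180: 366 days (Feb 29, 2180 is in that span).
Mar 13, 2180 → Apr 13, 2180: 31 days (March has 31).
Apr 13, 2180 → May 13, 2180: 30 days (April has 30).
May 13, 2180 → Jun 13, 2180: 31 days (May has 31).
Jun 13, 2180 → Jul 13, 2180: 30 days (June has 30).
Jul 13, 2180 → Aug 13, 2180: 31 days (July has 31).
Aug 13, 2180 → Sep 13, 2180: 31 days (August has 31).
Sep 13, 2180 → Oct 13, 2180: 30 days (September has 30).
Oct 13, 2180 → Nov 13, 2180: 31 days (October has 31).
Nov 13, 2180 → Dec 13, 2180: 30 days (November has 30).
Dec 13, 2180 → Jan 13, 2181: 31 days (December has 31).
Jan 13, 2181 → Feb 13, 2181: 31 days (January has 31).
Feb 13, 2181 → Feb 18, 2181: 5 days.
Total: 3264 days.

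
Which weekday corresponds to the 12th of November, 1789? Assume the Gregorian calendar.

Doomsday rule: the anchor day for the 1700s is Sunday. For year 89: 89÷12 = 7 r 5, and 5÷4 = 1, so 7+5+1 = 13.
Sunday + 13 ≡ Saturday — that's 1789's doomsday.
In November the doomsday date is Nov 7.
Nov 12 is 5 days after Nov 7; 5 mod 7 = 5, so Saturday + 5 = Thursday.

Thursday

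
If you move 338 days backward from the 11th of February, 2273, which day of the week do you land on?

First find the weekday of Feb 11, 2273. Doomsday rule: the anchor day for the 2200s is Friday. For year 73: 73÷12 = 6 r 1, and 1÷4 = 0, so 6+1+0 = 7.
Friday + 7 ≡ Friday — that's 2273's doomsday.
In February the doomsday date is Feb 28 (2273 is not a leap year).
Feb 11 is 17 days before Feb 28; 17 mod 7 = 3, so Friday − 3 = Tuesday.
338 mod 7 = 2, so 338 days before a Tuesday is Tuesday − 2 = Sunday.

Sunday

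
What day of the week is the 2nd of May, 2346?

Doomsday rule: the anchor day for the 2300s is Wednesday. For year 46: 46÷12 = 3 r 10, and 10÷4 = 2, so 3+10+2 = 15.
Wednesday + 15 ≡ Thursday — that's 2346's doomsday.
In May the doomsday date is May 9.
May 2 is 7 days before May 9; 7 mod 7 = 0, so Thursday − 0 = Thursday.

Thursday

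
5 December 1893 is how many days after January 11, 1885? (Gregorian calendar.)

3250

Jan 11, 1885 → Jan 11, 1886: 365 days.
Jan 11, 1886 → Jan 11, 1887: 365 days.
Jan 11, 1887 → Jan 11, 1888: 365 days.
Jan 11, 1888 → Jan 11, 1889: 366 days (Feb 29, 1888 is in that span).
Jan 11, 1889 → Jan 11, 1890: 365 days.
Jan 11, 1890 → Jan 11, 1891: 365 days.
Jan 11, 1891 → Jan 11, 1892: 365 days.
Jan 11, 1892 → Jan 11, 1893: 366 days (Feb 29, 1892 is in that span).
Jan 11, 1893 → Feb 11, 1893: 31 days (January has 31).
Feb 11, 1893 → Mar 11, 1893: 28 days (February has 28).
Mar 11, 1893 → Apr 11, 1893: 31 days (March has 31).
Apr 11, 1893 → May 11, 1893: 30 days (April has 30).
May 11, 1893 → Jun 11, 1893: 31 days (May has 31).
Jun 11, 1893 → Jul 11, 1893: 30 days (June has 30).
Jul 11, 1893 → Aug 11, 1893: 31 days (July has 31).
Aug 11, 1893 → Sep 11, 1893: 31 days (August has 31).
Sep 11, 1893 → Oct 11, 1893: 30 days (September has 30).
Oct 11, 1893 → Nov 11, 1893: 31 days (October has 31).
Nov 11, 1893 → Dec 5, 1893: 24 days.
Total: 3250 days.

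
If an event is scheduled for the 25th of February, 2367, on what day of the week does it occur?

Doomsday rule: the anchor day for the 2300s is Wednesday. For year 67: 67÷12 = 5 r 7, and 7÷4 = 1, so 5+7+1 = 13.
Wednesday + 13 ≡ Tuesday — that's 2367's doomsday.
In February the doomsday date is Feb 28 (2367 is not a leap year).
Feb 25 is 3 days before Feb 28; 3 mod 7 = 3, so Tuesday − 3 = Saturday.

Saturday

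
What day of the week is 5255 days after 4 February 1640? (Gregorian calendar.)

Thursday

First find the weekday of Feb 4, 1640. Doomsday rule: the anchor day for the 1600s is Tuesday. For year 40: 40÷12 = 3 r 4, and 4÷4 = 1, so 3+4+1 = 8.
Tuesday + 8 ≡ Wednesday — that's 1640's doomsday.
In February the doomsday date is Feb 29 (1640 is a leap year (divisible by 4)).
Feb 4 is 25 days before Feb 29; 25 mod 7 = 4, so Wednesday − 4 = Saturday.
5255 mod 7 = 5, so 5255 days after a Saturday is Saturday + 5 = Thursday.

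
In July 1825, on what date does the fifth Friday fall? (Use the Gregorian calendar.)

July 29, 1825

July 1, 1825 is a Friday.
The first Friday is therefore July 1 (same day).
The fifth Friday is 1 + 4×7 = July 29.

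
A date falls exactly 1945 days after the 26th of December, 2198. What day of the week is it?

Tuesday

First find the weekday of Dec 26, 2198. Doomsday rule: the anchor day for the 2100s is Sunday. For year 98: 98÷12 = 8 r 2, and 2÷4 = 0, so 8+2+0 = 10.
Sunday + 10 ≡ Wednesday — that's 2198's doomsday.
In December the doomsday date is Dec 12.
Dec 26 is 14 days after Dec 12; 14 mod 7 = 0, so Wednesday + 0 = Wednesday.
1945 mod 7 = 6, so 1945 days after a Wednesday is Wednesday + 6 = Tuesday.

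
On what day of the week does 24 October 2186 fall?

Doomsday rule: the anchor day for the 2100s is Sunday. For year 86: 86÷12 = 7 r 2, and 2÷4 = 0, so 7+2+0 = 9.
Sunday + 9 ≡ Tuesday — that's 2186's doomsday.
In October the doomsday date is Oct 10.
Oct 24 is 14 days after Oct 10; 14 mod 7 = 0, so Tuesday + 0 = Tuesday.

Tuesday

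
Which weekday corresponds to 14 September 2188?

Sunday

Doomsday rule: the anchor day for the 2100s is Sunday. For year 88: 88÷12 = 7 r 4, and 4÷4 = 1, so 7+4+1 = 12.
Sunday + 12 ≡ Friday — that's 2188's doomsday.
In September the doomsday date is Sep 5.
Sep 14 is 9 days after Sep 5; 9 mod 7 = 2, so Friday + 2 = Sunday.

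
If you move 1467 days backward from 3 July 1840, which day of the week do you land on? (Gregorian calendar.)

Monday

First find the weekday of Jul 3, 1840. Doomsday rule: the anchor day for the 1800s is Friday. For year 40: 40÷12 = 3 r 4, and 4÷4 = 1, so 3+4+1 = 8.
Friday + 8 ≡ Saturday — that's 1840's doomsday.
In July the doomsday date is Jul 11.
Jul 3 is 8 days before Jul 11; 8 mod 7 = 1, so Saturday − 1 = Friday.
1467 mod 7 = 4, so 1467 days before a Friday is Friday − 4 = Monday.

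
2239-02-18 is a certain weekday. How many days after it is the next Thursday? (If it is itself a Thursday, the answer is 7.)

Feb 18, 2239 is a Monday.
From Monday to the next Thursday is 3 days.

3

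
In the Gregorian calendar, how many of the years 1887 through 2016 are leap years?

Multiples of 4 in [1887,2016]: 33.
Of those, multiples of 100: 2 (not leap unless ÷400).
Multiples of 400: 1.
Leap years = 33 − 2 + 1 = 32.

32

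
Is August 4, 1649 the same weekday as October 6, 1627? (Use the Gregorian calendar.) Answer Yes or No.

Yes

From Oct 6, 1627 to Aug 4, 1649 is 7973 days.
7973 mod 7 = 0, so they are the same weekday.
(Oct 6, 1627 is a Wednesday; Aug 4, 1649 is a Wednesday.)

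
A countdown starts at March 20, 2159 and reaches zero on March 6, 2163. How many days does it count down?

1447

Mar 20, 2159 → Mar 20, 2160: 366 days (Feb 29, 2160 is in that span).
Mar 20, 2160 → Mar 20, 2161: 365 days.
Mar 20, 2161 → Mar 20, 2162: 365 days.
Mar 20, 2162 → Apr 20, 2162: 31 days (March has 31).
Apr 20, 2162 → May 20, 2162: 30 days (April has 30).
May 20, 2162 → Jun 20, 2162: 31 days (May has 31).
Jun 20, 2162 → Jul 20, 2162: 30 days (June has 30).
Jul 20, 2162 → Aug 20, 2162: 31 days (July has 31).
Aug 20, 2162 → Sep 20, 2162: 31 days (August has 31).
Sep 20, 2162 → Oct 20, 2162: 30 days (September has 30).
Oct 20, 2162 → Nov 20, 2162: 31 days (October has 31).
Nov 20, 2162 → Dec 20, 2162: 30 days (November has 30).
Dec 20, 2162 → Jan 20, 2163: 31 days (December has 31).
Jan 20, 2163 → Feb 20, 2163: 31 days (January has 31).
Feb 20, 2163 → Mar 6, 2163: 14 days.
Total: 1447 days.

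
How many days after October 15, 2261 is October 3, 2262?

353

Oct 15, 2261 → Nov 15, 2261: 31 days (October has 31).
Nov 15, 2261 → Dec 15, 2261: 30 days (November has 30).
Dec 15, 2261 → Jan 15, 2262: 31 days (December has 31).
Jan 15, 2262 → Feb 15, 2262: 31 days (January has 31).
Feb 15, 2262 → Mar 15, 2262: 28 days (February has 28).
Mar 15, 2262 → Apr 15, 2262: 31 days (March has 31).
Apr 15, 2262 → May 15, 2262: 30 days (April has 30).
May 15, 2262 → Jun 15, 2262: 31 days (May has 31).
Jun 15, 2262 → Jul 15, 2262: 30 days (June has 30).
Jul 15, 2262 → Aug 15, 2262: 31 days (July has 31).
Aug 15, 2262 → Sep 15, 2262: 31 days (August has 31).
Sep 15, 2262 → Oct 3, 2262: 18 days.
Total: 353 days.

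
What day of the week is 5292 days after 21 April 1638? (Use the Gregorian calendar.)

First find the weekday of Apr 21, 1638. Doomsday rule: the anchor day for the 1600s is Tuesday. For year 38: 38÷12 = 3 r 2, and 2÷4 = 0, so 3+2+0 = 5.
Tuesday + 5 ≡ Sunday — that's 1638's doomsday.
In April the doomsday date is Apr 4.
Apr 21 is 17 days after Apr 4; 17 mod 7 = 3, so Sunday + 3 = Wednesday.
5292 mod 7 = 0, so 5292 days after a Wednesday is Wednesday + 0 = Wednesday.

Wednesday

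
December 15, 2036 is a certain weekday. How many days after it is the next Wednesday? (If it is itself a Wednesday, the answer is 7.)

2

Dec 15, 2036 is a Monday.
From Monday to the next Wednesday is 2 days.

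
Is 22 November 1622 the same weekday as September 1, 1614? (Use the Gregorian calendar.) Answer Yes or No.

From Sep 1, 1614 to Nov 22, 1622 is 3004 days.
3004 mod 7 = 1, so they are different weekdays.
(Sep 1, 1614 is a Monday; Nov 22, 1622 is a Tuesday.)

No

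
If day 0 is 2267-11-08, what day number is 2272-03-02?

Nov 8, 2267 → Nov 8, 2268: 366 days (Feb 29, 2268 is in that span).
Nov 8, 2268 → Nov 8, 2269: 365 days.
Nov 8, 2269 → Nov 8, 2270: 365 days.
Nov 8, 2270 → Nov 8, 2271: 365 days.
Nov 8, 2271 → Dec 8, 2271: 30 days (November has 30).
Dec 8, 2271 → Jan 8, 2272: 31 days (December has 31).
Jan 8, 2272 → Feb 8, 2272: 31 days (January has 31).
Feb 8, 2272 → Mar 2, 2272: 23 days.
Total: 1576 days.

1576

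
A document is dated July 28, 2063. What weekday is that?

Doomsday rule: the anchor day for the 2000s is Tuesday. For year 63: 63÷12 = 5 r 3, and 3÷4 = 0, so 5+3+0 = 8.
Tuesday + 8 ≡ Wednesday — that's 2063's doomsday.
In July the doomsday date is Jul 11.
Jul 28 is 17 days after Jul 11; 17 mod 7 = 3, so Wednesday + 3 = Saturday.

Saturday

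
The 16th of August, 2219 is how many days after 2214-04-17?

Apr 17, 2214 → Apr 17, 2215: 365 days.
Apr 17, 2215 → Apr 17, 2216: 366 days (Feb 29, 2216 is in that span).
Apr 17, 2216 → Apr 17, 2217: 365 days.
Apr 17, 2217 → Apr 17, 2218: 365 days.
Apr 17, 2218 → Apr 17, 2219: 365 days.
Apr 17, 2219 → May 17, 2219: 30 days (April has 30).
May 17, 2219 → Jun 17, 2219: 31 days (May has 31).
Jun 17, 2219 → Jul 17, 2219: 30 days (June has 30).
Jul 17, 2219 → Aug 16, 2219: 30 days.
Total: 1947 days.

1947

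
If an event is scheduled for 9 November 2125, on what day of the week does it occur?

Doomsday rule: the anchor day for the 2100s is Sunday. For year 25: 25÷12 = 2 r 1, and 1÷4 = 0, so 2+1+0 = 3.
Sunday + 3 ≡ Wednesday — that's 2125's doomsday.
In November the doomsday date is Nov 7.
Nov 9 is 2 days after Nov 7; 2 mod 7 = 2, so Wednesday + 2 = Friday.

Friday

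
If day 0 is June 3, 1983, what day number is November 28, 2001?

Jun 3, 1983 → Jun 3, 1984: 366 days (Feb 29, 1984 is in that span).
Jun 3, 1984 → Jun 3, 1985: 365 days.
Jun 3, 1985 → Jun 3, 1986: 365 days.
Jun 3, 1986 → Jun 3, 1987: 365 days.
Jun 3, 1987 → Jun 3, 1988: 366 days (Feb 29, 1988 is in that span).
Jun 3, 1988 → Jun 3, 1989: 365 days.
Jun 3, 1989 → Jun 3, 1990: 365 days.
Jun 3, 1990 → Jun 3, 1991: 365 days.
Jun 3, 1991 → Jun 3, 1992: 366 days (Feb 29, 1992 is in that span).
Jun 3, 1992 → Jun 3, 1993: 365 days.
Jun 3, 1993 → Jun 3, 1994: 365 days.
Jun 3, 1994 → Jun 3, 1995: 365 days.
Jun 3, 1995 → Jun 3, 1996: 366 days (Feb 29, 1996 is in that span).
Jun 3, 1996 → Jun 3, 1997: 365 days.
Jun 3, 1997 → Jun 3, 1998: 365 days.
Jun 3, 1998 → Jun 3, 1999: 365 days.
Jun 3, 1999 → Jun 3, 2000: 366 days (Feb 29, 2000 is in that span).
Jun 3, 2000 → Jun 3, 2001: 365 days.
Jun 3, 2001 → Jul 3, 2001: 30 days (June has 30).
Jul 3, 2001 → Aug 3, 2001: 31 days (July has 31).
Aug 3, 2001 → Sep 3, 2001: 31 days (August has 31).
Sep 3, 2001 → Oct 3, 2001: 30 days (September has 30).
Oct 3, 2001 → Nov 3, 2001: 31 days (October has 31).
Nov 3, 2001 → Nov 28, 2001: 25 days.
Total: 6753 days.

6753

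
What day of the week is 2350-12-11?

Doomsday rule: the anchor day for the 2300s is Wednesday. For year 50: 50÷12 = 4 r 2, and 2÷4 = 0, so 4+2+0 = 6.
Wednesday + 6 ≡ Tuesday — that's 2350's doomsday.
In December the doomsday date is Dec 12.
Dec 11 is 1 day before Dec 12; 1 mod 7 = 1, so Tuesday − 1 = Monday.

Monday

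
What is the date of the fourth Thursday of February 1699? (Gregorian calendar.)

February 26, 1699

February 1, 1699 is a Sunday.
The first Thursday is therefore February 5 (4 days later).
The fourth Thursday is 5 + 3×7 = February 26.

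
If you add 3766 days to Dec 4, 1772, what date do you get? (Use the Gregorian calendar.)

+365 (one year) → Dec 4, 1773 (3401 left).
+365 (one year) → Dec 4, 1774 (3036 left).
+365 (one year) → Dec 4, 1775 (2671 left).
+366 (one year; includes Feb 29, 1776) → Dec 4, 1776 (2305 left).
+365 (one year) → Dec 4, 1777 (1940 left).
+365 (one year) → Dec 4, 1778 (1575 left).
+365 (one year) → Dec 4, 1779 (1210 left).
+366 (one year; includes Feb 29, 1780) → Dec 4, 1780 (844 left).
+365 (one year) → Dec 4, 1781 (479 left).
+365 (one year) → Dec 4, 1782 (114 left).
Dec has 31 days: +28 → Jan 1, 1783 (86 left).
Jan has 31 days: +31 → Feb 1, 1783 (55 left).
Feb has 28 days: +28 → Mar 1, 1783 (27 left).
+27 → Mar 28, 1783.

March 28, 1783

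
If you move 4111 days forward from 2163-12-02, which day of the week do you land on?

Dec 2, 2163 is a Friday.
4111 mod 7 = 2, so 4111 days after a Friday is Friday + 2 = Sunday.

Sunday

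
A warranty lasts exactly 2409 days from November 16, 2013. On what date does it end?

+365 (one year) → Nov 16, 2014 (2044 left).
+365 (one year) → Nov 16, 2015 (1679 left).
+366 (one year; includes Feb 29, 2016) → Nov 16, 2016 (1313 left).
+365 (one year) → Nov 16, 2017 (948 left).
+365 (one year) → Nov 16, 2018 (583 left).
+365 (one year) → Nov 16, 2019 (218 left).
Nov has 30 days: +15 → Dec 1, 2019 (203 left).
Dec has 31 days: +31 → Jan 1, 2020 (172 left).
Jan has 31 days: +31 → Feb 1, 2020 (141 left).
Feb has 29 days: +29 → Mar 1, 2020 (112 left).
Mar has 31 days: +31 → Apr 1, 2020 (81 left).
Apr has 30 days: +30 → May 1, 2020 (51 left).
May has 31 days: +31 → Jun 1, 2020 (20 left).
+20 → Jun 21, 2020.

June 21, 2020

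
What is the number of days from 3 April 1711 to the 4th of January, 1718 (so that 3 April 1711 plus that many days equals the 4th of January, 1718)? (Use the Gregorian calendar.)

Apr 3, 1711 → Apr 3, 1712: 366 days (Feb 29, 1712 is in that span).
Apr 3, 1712 → Apr 3, 1713: 365 days.
Apr 3, 1713 → Apr 3, 1714: 365 days.
Apr 3, 1714 → Apr 3, 1715: 365 days.
Apr 3, 1715 → Apr 3, 1716: 366 days (Feb 29, 1716 is in that span).
Apr 3, 1716 → Apr 3, 1717: 365 days.
Apr 3, 1717 → May 3, 1717: 30 days (April has 30).
May 3, 1717 → Jun 3, 1717: 31 days (May has 31).
Jun 3, 1717 → Jul 3, 1717: 30 days (June has 30).
Jul 3, 1717 → Aug 3, 1717: 31 days (July has 31).
Aug 3, 1717 → Sep 3, 1717: 31 days (August has 31).
Sep 3, 1717 → Oct 3, 1717: 30 days (September has 30).
Oct 3, 1717 → Nov 3, 1717: 31 days (October has 31).
Nov 3, 1717 → Dec 3, 1717: 30 days (November has 30).
Dec 3, 1717 → Jan 3, 1718: 31 days (December has 31).
Jan 3, 1718 → Jan 4, 1718: 1 days.
Total: 2468 days.

2468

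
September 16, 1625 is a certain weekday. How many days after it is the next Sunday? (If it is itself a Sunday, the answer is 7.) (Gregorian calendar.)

Sep 16, 1625 is a Tuesday.
From Tuesday to the next Sunday is 5 days.

5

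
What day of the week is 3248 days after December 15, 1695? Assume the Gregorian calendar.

First find the weekday of Dec 15, 1695. Doomsday rule: the anchor day for the 1600s is Tuesday. For year 95: 95÷12 = 7 r 11, and 11÷4 = 2, so 7+11+2 = 20.
Tuesday + 20 ≡ Monday — that's 1695's doomsday.
In December the doomsday date is Dec 12.
Dec 15 is 3 days after Dec 12; 3 mod 7 = 3, so Monday + 3 = Thursday.
3248 mod 7 = 0, so 3248 days after a Thursday is Thursday + 0 = Thursday.

Thursday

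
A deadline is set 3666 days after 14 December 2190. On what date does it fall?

December 28, 2200

+365 (one year) → Dec 14, 2191 (3301 left).
+366 (one year; includes Feb 29, 2192) → Dec 14, 2192 (2935 left).
+365 (one year) → Dec 14, 2193 (2570 left).
+365 (one year) → Dec 14, 2194 (2205 left).
+365 (one year) → Dec 14, 2195 (1840 left).
+366 (one year; includes Feb 29, 2196) → Dec 14, 2196 (1474 left).
+365 (one year) → Dec 14, 2197 (1109 left).
+365 (one year) → Dec 14, 2198 (744 left).
+365 (one year) → Dec 14, 2199 (379 left).
Dec has 31 days: +18 → Jan 1, 2200 (361 left).
Jan has 31 days: +31 → Feb 1, 2200 (330 left).
Feb has 28 days: +28 → Mar 1, 2200 (302 left).
Mar has 31 days: +31 → Apr 1, 2200 (271 left).
Apr has 30 days: +30 → May 1, 2200 (241 left).
May has 31 days: +31 → Jun 1, 2200 (210 left).
Jun has 30 days: +30 → Jul 1, 2200 (180 left).
Jul has 31 days: +31 → Aug 1, 2200 (149 left).
Aug has 31 days: +31 → Sep 1, 2200 (118 left).
Sep has 30 days: +30 → Oct 1, 2200 (88 left).
Oct has 31 days: +31 → Nov 1, 2200 (57 left).
Nov has 30 days: +30 → Dec 1, 2200 (27 left).
+27 → Dec 28, 2200.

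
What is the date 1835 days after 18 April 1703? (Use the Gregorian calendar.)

+366 (one year; includes Feb 29, 1704) → Apr 18, 1704 (1469 left).
+365 (one year) → Apr 18, 1705 (1104 left).
+365 (one year) → Apr 18, 1706 (739 left).
+365 (one year) → Apr 18, 1707 (374 left).
Apr has 30 days: +13 → May 1, 1707 (361 left).
May has 31 days: +31 → Jun 1, 1707 (330 left).
Jun has 30 days: +30 → Jul 1, 1707 (300 left).
Jul has 31 days: +31 → Aug 1, 1707 (269 left).
Aug has 31 days: +31 → Sep 1, 1707 (238 left).
Sep has 30 days: +30 → Oct 1, 1707 (208 left).
Oct has 31 days: +31 → Nov 1, 1707 (177 left).
Nov has 30 days: +30 → Dec 1, 1707 (147 left).
Dec has 31 days: +31 → Jan 1, 1708 (116 left).
Jan has 31 days: +31 → Feb 1, 1708 (85 left).
Feb has 29 days: +29 → Mar 1, 1708 (56 left).
Mar has 31 days: +31 → Apr 1, 1708 (25 left).
+25 → Apr 26, 1708.

April 26, 1708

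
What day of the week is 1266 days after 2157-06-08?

Tuesday

First find the weekday of Jun 8, 2157. Doomsday rule: the anchor day for the 2100s is Sunday. For year 57: 57÷12 = 4 r 9, and 9÷4 = 2, so 4+9+2 = 15.
Sunday + 15 ≡ Monday — that's 2157's doomsday.
In June the doomsday date is Jun 6.
Jun 8 is 2 days after Jun 6; 2 mod 7 = 2, so Monday + 2 = Wednesday.
1266 mod 7 = 6, so 1266 days after a Wednesday is Wednesday + 6 = Tuesday.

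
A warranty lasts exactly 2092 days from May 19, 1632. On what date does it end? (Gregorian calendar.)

February 9, 1638

+365 (one year) → May 19, 1633 (1727 left).
+365 (one year) → May 19, 1634 (1362 left).
+365 (one year) → May 19, 1635 (997 left).
+366 (one year; includes Feb 29, 1636) → May 19, 1636 (631 left).
+365 (one year) → May 19, 1637 (266 left).
May has 31 days: +13 → Jun 1, 1637 (253 left).
Jun has 30 days: +30 → Jul 1, 1637 (223 left).
Jul has 31 days: +31 → Aug 1, 1637 (192 left).
Aug has 31 days: +31 → Sep 1, 1637 (161 left).
Sep has 30 days: +30 → Oct 1, 1637 (131 left).
Oct has 31 days: +31 → Nov 1, 1637 (100 left).
Nov has 30 days: +30 → Dec 1, 1637 (70 left).
Dec has 31 days: +31 → Jan 1, 1638 (39 left).
Jan has 31 days: +31 → Feb 1, 1638 (8 left).
+8 → Feb 9, 1638.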